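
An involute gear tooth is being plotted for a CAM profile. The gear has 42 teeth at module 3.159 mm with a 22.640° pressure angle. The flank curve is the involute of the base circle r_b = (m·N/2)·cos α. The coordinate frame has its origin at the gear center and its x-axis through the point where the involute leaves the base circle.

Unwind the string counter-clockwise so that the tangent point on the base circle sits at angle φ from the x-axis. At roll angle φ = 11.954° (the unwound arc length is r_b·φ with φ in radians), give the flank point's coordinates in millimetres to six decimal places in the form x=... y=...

pitch radius r_p = m·N/2 = 3.159·42/2 = 66.339000
base radius r_b = r_p·cos α = 66.339000·cos 22.640° = 61.227030
roll angle φ = 11.954° = 0.20863666 rad
x = r_b·(cos φ + φ·sin φ) = 61.227030·(0.97831421 + 0.20863666·0.20712632) = 62.545147
y = r_b·(sin φ − φ·cos φ) = 61.227030·(0.20712632 − 0.20863666·0.97831421) = 0.184545

x=62.545147 y=0.184545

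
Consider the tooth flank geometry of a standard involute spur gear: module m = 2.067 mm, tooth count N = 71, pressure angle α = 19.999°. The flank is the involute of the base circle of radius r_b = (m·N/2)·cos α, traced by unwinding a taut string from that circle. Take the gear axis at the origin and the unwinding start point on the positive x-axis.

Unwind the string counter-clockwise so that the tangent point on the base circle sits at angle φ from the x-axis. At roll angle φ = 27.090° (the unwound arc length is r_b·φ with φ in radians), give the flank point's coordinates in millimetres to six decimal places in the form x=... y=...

pitch radius r_p = m·N/2 = 2.067·71/2 = 73.378500
base radius r_b = r_p·cos α = 73.378500·cos 19.999° = 68.953673
roll angle φ = 27.090° = 0.47280969 rad
x = r_b·(cos φ + φ·sin φ) = 68.953673·(0.89029230 + 0.47280969·0.45538953) = 76.235518
y = r_b·(sin φ − φ·cos φ) = 68.953673·(0.45538953 − 0.47280969·0.89029230) = 2.375502

x=76.235518 y=2.375502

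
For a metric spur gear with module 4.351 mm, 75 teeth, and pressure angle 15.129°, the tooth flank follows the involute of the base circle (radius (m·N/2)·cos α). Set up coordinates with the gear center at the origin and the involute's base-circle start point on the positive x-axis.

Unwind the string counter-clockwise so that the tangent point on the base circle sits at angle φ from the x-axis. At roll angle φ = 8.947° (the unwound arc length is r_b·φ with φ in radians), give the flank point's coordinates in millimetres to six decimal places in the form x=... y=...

x=159.416054 y=0.199427

pitch radius r_p = m·N/2 = 4.351·75/2 = 163.162500
base radius r_b = r_p·cos α = 163.162500·cos 15.129° = 157.507394
roll angle φ = 8.947° = 0.15615461 rad
x = r_b·(cos φ + φ·sin φ) = 157.507394·(0.98783262 + 0.15615461·0.15552076) = 159.416054
y = r_b·(sin φ − φ·cos φ) = 157.507394·(0.15552076 − 0.15615461·0.98783262) = 0.199427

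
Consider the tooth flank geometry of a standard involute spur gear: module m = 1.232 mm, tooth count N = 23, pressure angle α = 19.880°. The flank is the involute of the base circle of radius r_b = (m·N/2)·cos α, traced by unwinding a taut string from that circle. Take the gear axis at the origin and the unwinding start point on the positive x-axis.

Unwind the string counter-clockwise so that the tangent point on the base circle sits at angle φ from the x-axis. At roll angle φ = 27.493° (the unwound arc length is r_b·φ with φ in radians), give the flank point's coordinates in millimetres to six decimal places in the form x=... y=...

x=14.770400 y=0.479478

pitch radius r_p = m·N/2 = 1.232·23/2 = 14.168000
base radius r_b = r_p·cos α = 14.168000·cos 19.880° = 13.323685
roll angle φ = 27.493° = 0.47984337 rad
x = r_b·(cos φ + φ·sin φ) = 13.323685·(0.88706724 + 0.47984337·0.46164024) = 14.770400
y = r_b·(sin φ − φ·cos φ) = 13.323685·(0.46164024 − 0.47984337·0.88706724) = 0.479478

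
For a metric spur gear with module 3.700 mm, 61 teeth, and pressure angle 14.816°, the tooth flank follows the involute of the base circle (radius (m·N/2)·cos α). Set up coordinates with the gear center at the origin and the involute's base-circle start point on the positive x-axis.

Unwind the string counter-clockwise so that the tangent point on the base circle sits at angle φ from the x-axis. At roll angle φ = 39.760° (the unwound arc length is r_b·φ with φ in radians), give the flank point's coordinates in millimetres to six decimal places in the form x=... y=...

x=132.287555 y=11.577290

pitch radius r_p = m·N/2 = 3.700·61/2 = 112.850000
base radius r_b = r_p·cos α = 112.850000·cos 14.816° = 109.097965
roll angle φ = 39.760° = 0.69394291 rad
x = r_b·(cos φ + φ·sin φ) = 109.097965·(0.76873022 + 0.69394291·0.63957318) = 132.287555
y = r_b·(sin φ − φ·cos φ) = 109.097965·(0.63957318 − 0.69394291·0.76873022) = 11.577290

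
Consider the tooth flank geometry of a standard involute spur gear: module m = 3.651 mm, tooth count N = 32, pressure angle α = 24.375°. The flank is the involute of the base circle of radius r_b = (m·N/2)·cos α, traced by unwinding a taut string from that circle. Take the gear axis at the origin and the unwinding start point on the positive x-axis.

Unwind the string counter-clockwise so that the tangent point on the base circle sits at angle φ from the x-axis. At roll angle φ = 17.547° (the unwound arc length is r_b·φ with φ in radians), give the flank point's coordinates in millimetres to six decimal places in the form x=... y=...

x=55.646077 y=0.504691

pitch radius r_p = m·N/2 = 3.651·32/2 = 58.416000
base radius r_b = r_p·cos α = 58.416000·cos 24.375° = 53.209021
roll angle φ = 17.547° = 0.30625292 rad
x = r_b·(cos φ + φ·sin φ) = 53.209021·(0.95346996 + 0.30625292·0.30148804) = 55.646077
y = r_b·(sin φ − φ·cos φ) = 53.209021·(0.30148804 − 0.30625292·0.95346996) = 0.504691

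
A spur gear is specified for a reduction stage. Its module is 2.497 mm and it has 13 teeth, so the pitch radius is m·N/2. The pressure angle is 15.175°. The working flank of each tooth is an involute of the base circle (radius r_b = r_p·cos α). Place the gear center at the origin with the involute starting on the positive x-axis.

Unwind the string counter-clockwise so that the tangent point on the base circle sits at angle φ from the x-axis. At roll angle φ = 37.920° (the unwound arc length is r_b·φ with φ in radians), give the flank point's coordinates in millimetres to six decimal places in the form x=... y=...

pitch radius r_p = m·N/2 = 2.497·13/2 = 16.230500
base radius r_b = r_p·cos α = 16.230500·cos 15.175° = 15.664556
roll angle φ = 37.920° = 0.66182885 rad
x = r_b·(cos φ + φ·sin φ) = 15.664556·(0.78886961 + 0.66182885·0.61456060) = 18.728598
y = r_b·(sin φ − φ·cos φ) = 15.664556·(0.61456060 − 0.66182885·0.78886961) = 1.448406

x=18.728598 y=1.448406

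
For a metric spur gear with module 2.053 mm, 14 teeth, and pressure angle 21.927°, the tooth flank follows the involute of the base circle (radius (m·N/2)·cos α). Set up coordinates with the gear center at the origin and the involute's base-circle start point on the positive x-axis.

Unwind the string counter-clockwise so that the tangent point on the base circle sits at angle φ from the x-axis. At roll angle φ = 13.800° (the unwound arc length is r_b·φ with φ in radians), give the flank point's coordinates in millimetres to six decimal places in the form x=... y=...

x=13.712504 y=0.061731

pitch radius r_p = m·N/2 = 2.053·14/2 = 14.371000
base radius r_b = r_p·cos α = 14.371000·cos 21.927° = 13.331407
roll angle φ = 13.800° = 0.24085544 rad
x = r_b·(cos φ + φ·sin φ) = 13.331407·(0.97113428 + 0.24085544·0.23853346) = 13.712504
y = r_b·(sin φ − φ·cos φ) = 13.331407·(0.23853346 − 0.24085544·0.97113428) = 0.061731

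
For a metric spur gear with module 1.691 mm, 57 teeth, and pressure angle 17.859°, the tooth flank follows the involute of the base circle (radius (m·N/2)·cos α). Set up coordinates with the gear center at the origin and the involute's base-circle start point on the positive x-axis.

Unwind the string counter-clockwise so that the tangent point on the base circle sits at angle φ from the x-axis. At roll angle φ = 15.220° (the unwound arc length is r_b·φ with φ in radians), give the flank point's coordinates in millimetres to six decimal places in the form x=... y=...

x=47.461246 y=0.284595

pitch radius r_p = m·N/2 = 1.691·57/2 = 48.193500
base radius r_b = r_p·cos α = 48.193500·cos 17.859° = 45.871253
roll angle φ = 15.220° = 0.26563911 rad
x = r_b·(cos φ + φ·sin φ) = 45.871253·(0.96492491 + 0.26563911·0.26252602) = 47.461246
y = r_b·(sin φ − φ·cos φ) = 45.871253·(0.26252602 − 0.26563911·0.96492491) = 0.284595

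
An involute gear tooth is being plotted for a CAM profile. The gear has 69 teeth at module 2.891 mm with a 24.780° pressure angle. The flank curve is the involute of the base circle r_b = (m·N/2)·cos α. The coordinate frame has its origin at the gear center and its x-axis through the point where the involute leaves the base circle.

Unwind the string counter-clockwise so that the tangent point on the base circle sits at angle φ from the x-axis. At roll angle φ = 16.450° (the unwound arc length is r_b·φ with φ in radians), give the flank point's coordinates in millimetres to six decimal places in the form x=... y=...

pitch radius r_p = m·N/2 = 2.891·69/2 = 99.739500
base radius r_b = r_p·cos α = 99.739500·cos 24.780° = 90.555870
roll angle φ = 16.450° = 0.28710666 rad
x = r_b·(cos φ + φ·sin φ) = 90.555870·(0.95906722 + 0.28710666·0.28317851) = 94.211579
y = r_b·(sin φ − φ·cos φ) = 90.555870·(0.28317851 − 0.28710666·0.95906722) = 0.708502

x=94.211579 y=0.708502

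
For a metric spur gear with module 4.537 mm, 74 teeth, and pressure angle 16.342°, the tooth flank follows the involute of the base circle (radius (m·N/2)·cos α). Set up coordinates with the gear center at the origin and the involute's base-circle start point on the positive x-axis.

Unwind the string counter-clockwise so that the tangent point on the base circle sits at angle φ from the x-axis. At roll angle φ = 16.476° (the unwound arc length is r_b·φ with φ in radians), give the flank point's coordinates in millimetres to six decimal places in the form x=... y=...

x=167.610142 y=1.266284

pitch radius r_p = m·N/2 = 4.537·74/2 = 167.869000
base radius r_b = r_p·cos α = 167.869000·cos 16.342° = 161.086974
roll angle φ = 16.476° = 0.28756045 rad
x = r_b·(cos φ + φ·sin φ) = 161.086974·(0.95893862 + 0.28756045·0.28361369) = 167.610142
y = r_b·(sin φ − φ·cos φ) = 161.086974·(0.28361369 − 0.28756045·0.95893862) = 1.266284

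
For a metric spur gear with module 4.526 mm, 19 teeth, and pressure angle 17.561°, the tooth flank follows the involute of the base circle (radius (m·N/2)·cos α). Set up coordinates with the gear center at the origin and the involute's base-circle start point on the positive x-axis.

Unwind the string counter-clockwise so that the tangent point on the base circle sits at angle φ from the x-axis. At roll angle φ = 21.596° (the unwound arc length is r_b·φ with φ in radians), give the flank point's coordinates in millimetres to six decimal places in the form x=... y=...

x=43.802512 y=0.721373

pitch radius r_p = m·N/2 = 4.526·19/2 = 42.997000
base radius r_b = r_p·cos α = 42.997000·cos 17.561° = 40.993179
roll angle φ = 21.596° = 0.37692131 rad
x = r_b·(cos φ + φ·sin φ) = 40.993179·(0.92980218 + 0.37692131·0.36805964) = 43.802512
y = r_b·(sin φ − φ·cos φ) = 40.993179·(0.36805964 − 0.37692131·0.92980218) = 0.721373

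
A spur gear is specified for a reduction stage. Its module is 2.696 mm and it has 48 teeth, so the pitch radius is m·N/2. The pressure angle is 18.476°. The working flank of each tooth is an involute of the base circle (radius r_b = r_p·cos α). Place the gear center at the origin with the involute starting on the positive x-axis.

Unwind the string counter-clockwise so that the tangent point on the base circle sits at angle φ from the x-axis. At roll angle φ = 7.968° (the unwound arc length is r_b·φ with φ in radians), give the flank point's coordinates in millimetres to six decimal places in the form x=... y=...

x=61.959496 y=0.054912

pitch radius r_p = m·N/2 = 2.696·48/2 = 64.704000
base radius r_b = r_p·cos α = 64.704000·cos 18.476° = 61.368928
roll angle φ = 7.968° = 0.13906783 rad
x = r_b·(cos φ + φ·sin φ) = 61.368928·(0.99034564 + 0.13906783·0.13862001) = 61.959496
y = r_b·(sin φ − φ·cos φ) = 61.368928·(0.13862001 − 0.13906783·0.99034564) = 0.054912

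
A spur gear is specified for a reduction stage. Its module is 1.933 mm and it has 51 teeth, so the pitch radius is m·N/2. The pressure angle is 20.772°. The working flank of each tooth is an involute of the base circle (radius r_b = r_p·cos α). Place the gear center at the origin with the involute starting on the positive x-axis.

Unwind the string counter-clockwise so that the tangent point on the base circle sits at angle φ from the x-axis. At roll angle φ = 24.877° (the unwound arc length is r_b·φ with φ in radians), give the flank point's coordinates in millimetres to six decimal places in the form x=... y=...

pitch radius r_p = m·N/2 = 1.933·51/2 = 49.291500
base radius r_b = r_p·cos α = 49.291500·cos 20.772° = 46.087508
roll angle φ = 24.877° = 0.43418556 rad
x = r_b·(cos φ + φ·sin φ) = 46.087508·(0.90721296 + 0.43418556·0.42067167) = 50.229048
y = r_b·(sin φ − φ·cos φ) = 46.087508·(0.42067167 − 0.43418556·0.90721296) = 1.233896

x=50.229048 y=1.233896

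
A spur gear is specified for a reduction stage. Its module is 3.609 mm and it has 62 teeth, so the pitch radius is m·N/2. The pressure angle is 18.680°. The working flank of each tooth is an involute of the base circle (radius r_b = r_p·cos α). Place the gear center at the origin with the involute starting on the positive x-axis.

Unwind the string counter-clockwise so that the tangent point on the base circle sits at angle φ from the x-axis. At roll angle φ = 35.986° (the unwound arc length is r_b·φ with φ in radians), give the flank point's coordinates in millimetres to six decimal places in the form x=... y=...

x=124.873033 y=8.412561

pitch radius r_p = m·N/2 = 3.609·62/2 = 111.879000
base radius r_b = r_p·cos α = 111.879000·cos 18.680° = 105.985453
roll angle φ = 35.986° = 0.62807418 rad
x = r_b·(cos φ + φ·sin φ) = 105.985453·(0.80916059 + 0.62807418·0.58758755) = 124.873033
y = r_b·(sin φ − φ·cos φ) = 105.985453·(0.58758755 − 0.62807418·0.80916059) = 8.412561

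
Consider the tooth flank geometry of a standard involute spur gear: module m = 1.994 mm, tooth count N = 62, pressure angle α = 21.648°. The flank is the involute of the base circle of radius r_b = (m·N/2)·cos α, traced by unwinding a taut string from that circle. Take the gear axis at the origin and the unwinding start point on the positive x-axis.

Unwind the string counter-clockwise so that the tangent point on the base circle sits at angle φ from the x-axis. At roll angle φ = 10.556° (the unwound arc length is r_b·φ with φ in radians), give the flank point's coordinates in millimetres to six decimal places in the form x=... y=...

x=58.420951 y=0.119359

pitch radius r_p = m·N/2 = 1.994·62/2 = 61.814000
base radius r_b = r_p·cos α = 61.814000·cos 21.648° = 57.454120
roll angle φ = 10.556° = 0.18423696 rad
x = r_b·(cos φ + φ·sin φ) = 57.454120·(0.98307632 + 0.18423696·0.18319646) = 58.420951
y = r_b·(sin φ − φ·cos φ) = 57.454120·(0.18319646 − 0.18423696·0.98307632) = 0.119359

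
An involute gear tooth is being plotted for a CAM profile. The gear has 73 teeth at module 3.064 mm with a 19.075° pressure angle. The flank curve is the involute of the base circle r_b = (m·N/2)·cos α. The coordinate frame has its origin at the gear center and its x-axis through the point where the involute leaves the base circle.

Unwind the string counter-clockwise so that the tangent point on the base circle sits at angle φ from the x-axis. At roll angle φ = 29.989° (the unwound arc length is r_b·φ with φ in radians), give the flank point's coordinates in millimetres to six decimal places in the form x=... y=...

x=119.196539 y=4.914821

pitch radius r_p = m·N/2 = 3.064·73/2 = 111.836000
base radius r_b = r_p·cos α = 111.836000·cos 19.075° = 105.695264
roll angle φ = 29.989° = 0.52340679 rad
x = r_b·(cos φ + φ·sin φ) = 105.695264·(0.86612138 + 0.52340679·0.49983373) = 119.196539
y = r_b·(sin φ − φ·cos φ) = 105.695264·(0.49983373 − 0.52340679·0.86612138) = 4.914821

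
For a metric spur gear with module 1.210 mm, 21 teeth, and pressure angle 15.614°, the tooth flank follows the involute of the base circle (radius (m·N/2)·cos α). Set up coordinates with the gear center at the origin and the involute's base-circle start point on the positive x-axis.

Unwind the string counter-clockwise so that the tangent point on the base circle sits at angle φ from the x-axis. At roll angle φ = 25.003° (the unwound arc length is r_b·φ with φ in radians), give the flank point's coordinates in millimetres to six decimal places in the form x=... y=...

x=13.346337 y=0.332536

pitch radius r_p = m·N/2 = 1.210·21/2 = 12.705000
base radius r_b = r_p·cos α = 12.705000·cos 15.614° = 12.236145
roll angle φ = 25.003° = 0.43638467 rad
x = r_b·(cos φ + φ·sin φ) = 12.236145·(0.90628566 + 0.43638467·0.42266572) = 13.346337
y = r_b·(sin φ − φ·cos φ) = 12.236145·(0.42266572 − 0.43638467·0.90628566) = 0.332536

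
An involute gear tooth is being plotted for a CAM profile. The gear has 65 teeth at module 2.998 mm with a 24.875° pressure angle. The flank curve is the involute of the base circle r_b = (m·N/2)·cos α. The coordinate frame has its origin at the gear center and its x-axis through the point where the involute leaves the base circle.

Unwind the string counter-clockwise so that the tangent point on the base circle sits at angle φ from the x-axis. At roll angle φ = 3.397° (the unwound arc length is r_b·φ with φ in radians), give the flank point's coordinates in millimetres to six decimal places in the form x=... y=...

x=88.550951 y=0.006139

pitch radius r_p = m·N/2 = 2.998·65/2 = 97.435000
base radius r_b = r_p·cos α = 97.435000·cos 24.875° = 88.395725
roll angle φ = 3.397° = 0.05928883 rad
x = r_b·(cos φ + φ·sin φ) = 88.395725·(0.99824293 + 0.05928883·0.05925411) = 88.550951
y = r_b·(sin φ − φ·cos φ) = 88.395725·(0.05925411 − 0.05928883·0.99824293) = 0.006139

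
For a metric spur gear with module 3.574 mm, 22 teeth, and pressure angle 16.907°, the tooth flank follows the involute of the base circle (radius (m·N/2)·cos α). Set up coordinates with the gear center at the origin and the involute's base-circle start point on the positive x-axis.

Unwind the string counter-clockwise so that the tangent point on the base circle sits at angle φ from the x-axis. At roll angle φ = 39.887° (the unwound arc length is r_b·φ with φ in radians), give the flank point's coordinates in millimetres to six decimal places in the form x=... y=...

x=45.654581 y=4.028728

pitch radius r_p = m·N/2 = 3.574·22/2 = 39.314000
base radius r_b = r_p·cos α = 39.314000·cos 16.907° = 37.614773
roll angle φ = 39.887° = 0.69615948 rad
x = r_b·(cos φ + φ·sin φ) = 37.614773·(0.76731067 + 0.69615948·0.64127555) = 45.654581
y = r_b·(sin φ − φ·cos φ) = 37.614773·(0.64127555 − 0.69615948·0.76731067) = 4.028728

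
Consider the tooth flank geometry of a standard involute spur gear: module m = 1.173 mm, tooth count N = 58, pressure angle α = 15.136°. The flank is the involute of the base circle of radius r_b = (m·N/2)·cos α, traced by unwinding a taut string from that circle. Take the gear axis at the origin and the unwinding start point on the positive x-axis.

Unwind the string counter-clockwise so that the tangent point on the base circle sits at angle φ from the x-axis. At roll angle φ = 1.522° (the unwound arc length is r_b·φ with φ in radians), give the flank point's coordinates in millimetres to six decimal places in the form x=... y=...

x=32.848492 y=0.000205

pitch radius r_p = m·N/2 = 1.173·58/2 = 34.017000
base radius r_b = r_p·cos α = 34.017000·cos 15.136° = 32.836908
roll angle φ = 1.522° = 0.02656391 rad
x = r_b·(cos φ + φ·sin φ) = 32.836908·(0.99964720 + 0.02656391·0.02656079) = 32.848492
y = r_b·(sin φ − φ·cos φ) = 32.836908·(0.02656079 − 0.02656391·0.99964720) = 0.000205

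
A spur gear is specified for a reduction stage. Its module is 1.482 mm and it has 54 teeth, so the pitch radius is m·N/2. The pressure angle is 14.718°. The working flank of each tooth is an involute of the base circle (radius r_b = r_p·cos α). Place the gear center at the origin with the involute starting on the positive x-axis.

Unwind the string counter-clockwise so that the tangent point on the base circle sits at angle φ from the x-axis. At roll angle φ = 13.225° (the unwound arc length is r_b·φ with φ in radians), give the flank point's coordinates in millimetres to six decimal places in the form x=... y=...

pitch radius r_p = m·N/2 = 1.482·54/2 = 40.014000
base radius r_b = r_p·cos α = 40.014000·cos 14.718° = 38.701060
roll angle φ = 13.225° = 0.23081979 rad
x = r_b·(cos φ + φ·sin φ) = 38.701060·(0.97347917 + 0.23081979·0.22877565) = 39.718322
y = r_b·(sin φ − φ·cos φ) = 38.701060·(0.22877565 − 0.23081979·0.97347917) = 0.157799

x=39.718322 y=0.157799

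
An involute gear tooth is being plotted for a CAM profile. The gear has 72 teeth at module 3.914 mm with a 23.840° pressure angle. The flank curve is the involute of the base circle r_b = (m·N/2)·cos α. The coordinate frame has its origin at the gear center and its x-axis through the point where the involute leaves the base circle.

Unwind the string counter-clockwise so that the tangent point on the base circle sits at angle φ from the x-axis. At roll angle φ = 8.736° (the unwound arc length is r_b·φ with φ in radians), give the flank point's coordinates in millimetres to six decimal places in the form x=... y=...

pitch radius r_p = m·N/2 = 3.914·72/2 = 140.904000
base radius r_b = r_p·cos α = 140.904000·cos 23.840° = 128.881749
roll angle φ = 8.736° = 0.15247196 rad
x = r_b·(cos φ + φ·sin φ) = 128.881749·(0.98839865 + 0.15247196·0.15188188) = 130.371156
y = r_b·(sin φ − φ·cos φ) = 128.881749·(0.15188188 − 0.15247196·0.98839865) = 0.151925

x=130.371156 y=0.151925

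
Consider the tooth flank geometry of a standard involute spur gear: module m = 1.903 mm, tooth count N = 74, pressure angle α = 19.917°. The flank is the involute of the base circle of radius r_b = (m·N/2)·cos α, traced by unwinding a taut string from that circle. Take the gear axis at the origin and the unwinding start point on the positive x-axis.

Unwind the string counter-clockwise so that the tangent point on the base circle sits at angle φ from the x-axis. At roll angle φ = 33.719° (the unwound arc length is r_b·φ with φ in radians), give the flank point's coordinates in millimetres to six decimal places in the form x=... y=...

pitch radius r_p = m·N/2 = 1.903·74/2 = 70.411000
base radius r_b = r_p·cos α = 70.411000·cos 19.917° = 66.199513
roll angle φ = 33.719° = 0.58850757 rad
x = r_b·(cos φ + φ·sin φ) = 66.199513·(0.83177008 + 0.58850757·0.55512028) = 76.689659
y = r_b·(sin φ − φ·cos φ) = 66.199513·(0.55512028 − 0.58850757·0.83177008) = 4.343833

x=76.689659 y=4.343833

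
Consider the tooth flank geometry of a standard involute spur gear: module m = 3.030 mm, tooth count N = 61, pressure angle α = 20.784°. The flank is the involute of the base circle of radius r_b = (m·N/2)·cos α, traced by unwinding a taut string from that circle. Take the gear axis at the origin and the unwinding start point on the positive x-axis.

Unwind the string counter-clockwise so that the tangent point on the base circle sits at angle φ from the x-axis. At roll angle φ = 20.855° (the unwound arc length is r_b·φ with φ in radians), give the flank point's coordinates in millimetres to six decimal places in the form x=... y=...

x=91.936426 y=1.370553

pitch radius r_p = m·N/2 = 3.030·61/2 = 92.415000
base radius r_b = r_p·cos α = 92.415000·cos 20.784° = 86.401076
roll angle φ = 20.855° = 0.36398842 rad
x = r_b·(cos φ + φ·sin φ) = 86.401076·(0.93448437 + 0.36398842·0.35600417) = 91.936426
y = r_b·(sin φ − φ·cos φ) = 86.401076·(0.35600417 − 0.36398842·0.93448437) = 1.370553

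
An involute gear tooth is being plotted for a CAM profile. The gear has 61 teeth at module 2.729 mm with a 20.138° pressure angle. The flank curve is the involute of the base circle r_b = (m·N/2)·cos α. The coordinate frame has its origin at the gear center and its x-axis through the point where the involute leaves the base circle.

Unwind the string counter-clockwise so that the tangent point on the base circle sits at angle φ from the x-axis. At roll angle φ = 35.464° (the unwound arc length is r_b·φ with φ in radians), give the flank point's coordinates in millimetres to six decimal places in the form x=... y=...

pitch radius r_p = m·N/2 = 2.729·61/2 = 83.234500
base radius r_b = r_p·cos α = 83.234500·cos 20.138° = 78.146052
roll angle φ = 35.464° = 0.61896357 rad
x = r_b·(cos φ + φ·sin φ) = 78.146052·(0.81448022 + 0.61896357·0.58019132) = 91.712012
y = r_b·(sin φ − φ·cos φ) = 78.146052·(0.58019132 − 0.61896357·0.81448022) = 5.943612

x=91.712012 y=5.943612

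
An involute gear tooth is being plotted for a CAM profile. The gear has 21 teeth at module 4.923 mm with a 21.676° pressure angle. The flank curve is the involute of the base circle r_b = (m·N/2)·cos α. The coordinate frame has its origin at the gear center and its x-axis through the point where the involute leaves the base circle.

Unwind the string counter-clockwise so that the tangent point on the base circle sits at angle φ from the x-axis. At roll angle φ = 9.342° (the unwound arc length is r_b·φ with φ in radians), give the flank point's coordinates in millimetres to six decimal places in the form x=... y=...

x=48.670539 y=0.069222

pitch radius r_p = m·N/2 = 4.923·21/2 = 51.691500
base radius r_b = r_p·cos α = 51.691500·cos 21.676° = 48.036258
roll angle φ = 9.342° = 0.16304866 rad
x = r_b·(cos φ + φ·sin φ) = 48.036258·(0.98673699 + 0.16304866·0.16232718) = 48.670539
y = r_b·(sin φ − φ·cos φ) = 48.036258·(0.16232718 − 0.16304866·0.98673699) = 0.069222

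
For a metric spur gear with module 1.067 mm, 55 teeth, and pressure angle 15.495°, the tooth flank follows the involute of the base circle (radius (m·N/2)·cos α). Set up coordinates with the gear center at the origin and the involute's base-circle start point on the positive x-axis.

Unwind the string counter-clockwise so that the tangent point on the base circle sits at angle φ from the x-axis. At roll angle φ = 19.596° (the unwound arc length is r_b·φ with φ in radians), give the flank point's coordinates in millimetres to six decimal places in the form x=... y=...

pitch radius r_p = m·N/2 = 1.067·55/2 = 29.342500
base radius r_b = r_p·cos α = 29.342500·cos 15.495° = 28.276011
roll angle φ = 19.596° = 0.34201472 rad
x = r_b·(cos φ + φ·sin φ) = 28.276011·(0.94208087 + 0.34201472·0.33538580) = 29.881742
y = r_b·(sin φ − φ·cos φ) = 28.276011·(0.33538580 − 0.34201472·0.94208087) = 0.372686

x=29.881742 y=0.372686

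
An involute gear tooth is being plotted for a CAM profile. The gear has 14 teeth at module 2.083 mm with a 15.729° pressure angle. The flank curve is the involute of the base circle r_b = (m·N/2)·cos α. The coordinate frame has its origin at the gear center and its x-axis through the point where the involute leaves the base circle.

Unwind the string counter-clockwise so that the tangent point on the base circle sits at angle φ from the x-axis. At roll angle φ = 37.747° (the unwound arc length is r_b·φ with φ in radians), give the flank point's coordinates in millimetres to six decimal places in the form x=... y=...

pitch radius r_p = m·N/2 = 2.083·14/2 = 14.581000
base radius r_b = r_p·cos α = 14.581000·cos 15.729° = 14.035009
roll angle φ = 37.747° = 0.65880943 rad
x = r_b·(cos φ + φ·sin φ) = 14.035009·(0.79072163 + 0.65880943·0.61217588) = 16.758207
y = r_b·(sin φ − φ·cos φ) = 14.035009·(0.61217588 − 0.65880943·0.79072163) = 1.280568

x=16.758207 y=1.280568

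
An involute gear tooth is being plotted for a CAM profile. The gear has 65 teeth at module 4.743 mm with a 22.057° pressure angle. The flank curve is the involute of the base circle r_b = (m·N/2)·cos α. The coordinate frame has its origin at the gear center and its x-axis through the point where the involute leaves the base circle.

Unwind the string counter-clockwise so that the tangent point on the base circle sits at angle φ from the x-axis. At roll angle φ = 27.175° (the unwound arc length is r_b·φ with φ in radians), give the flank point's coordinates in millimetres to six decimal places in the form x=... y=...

pitch radius r_p = m·N/2 = 4.743·65/2 = 154.147500
base radius r_b = r_p·cos α = 154.147500·cos 22.057° = 142.865556
roll angle φ = 27.175° = 0.47429322 rad
x = r_b·(cos φ + φ·sin φ) = 142.865556·(0.88961574 + 0.47429322·0.45670980) = 158.042178
y = r_b·(sin φ − φ·cos φ) = 142.865556·(0.45670980 − 0.47429322·0.88961574) = 4.967591

x=158.042178 y=4.967591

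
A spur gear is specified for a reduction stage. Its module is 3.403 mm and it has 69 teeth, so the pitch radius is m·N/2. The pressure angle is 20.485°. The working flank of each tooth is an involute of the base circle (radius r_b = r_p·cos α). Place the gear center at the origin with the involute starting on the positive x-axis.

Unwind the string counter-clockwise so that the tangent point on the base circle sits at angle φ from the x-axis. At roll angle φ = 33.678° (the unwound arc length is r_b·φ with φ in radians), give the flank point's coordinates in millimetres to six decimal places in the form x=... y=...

x=127.368455 y=7.190866

pitch radius r_p = m·N/2 = 3.403·69/2 = 117.403500
base radius r_b = r_p·cos α = 117.403500·cos 20.485° = 109.979354
roll angle φ = 33.678° = 0.58779199 rad
x = r_b·(cos φ + φ·sin φ) = 109.979354·(0.83216711 + 0.58779199·0.55452494) = 127.368455
y = r_b·(sin φ − φ·cos φ) = 109.979354·(0.55452494 − 0.58779199·0.83216711) = 7.190866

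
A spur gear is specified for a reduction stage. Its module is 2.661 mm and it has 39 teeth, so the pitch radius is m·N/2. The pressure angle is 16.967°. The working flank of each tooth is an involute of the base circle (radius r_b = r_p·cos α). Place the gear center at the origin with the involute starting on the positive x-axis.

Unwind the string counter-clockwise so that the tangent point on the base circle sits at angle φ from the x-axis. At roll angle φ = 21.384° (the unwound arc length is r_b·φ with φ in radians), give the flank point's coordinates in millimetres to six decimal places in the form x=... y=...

pitch radius r_p = m·N/2 = 2.661·39/2 = 51.889500
base radius r_b = r_p·cos α = 51.889500·cos 16.967° = 49.630905
roll angle φ = 21.384° = 0.37322121 rad
x = r_b·(cos φ + φ·sin φ) = 49.630905·(0.93115767 + 0.37322121·0.36461677) = 52.968106
y = r_b·(sin φ − φ·cos φ) = 49.630905·(0.36461677 − 0.37322121·0.93115767) = 0.848142

x=52.968106 y=0.848142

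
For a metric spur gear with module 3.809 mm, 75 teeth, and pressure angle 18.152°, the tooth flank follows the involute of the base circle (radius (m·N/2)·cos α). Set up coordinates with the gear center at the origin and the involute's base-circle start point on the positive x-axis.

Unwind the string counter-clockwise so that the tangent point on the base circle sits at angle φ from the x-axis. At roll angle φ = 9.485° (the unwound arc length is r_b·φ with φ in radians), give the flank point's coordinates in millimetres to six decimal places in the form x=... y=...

x=137.576062 y=0.204694

pitch radius r_p = m·N/2 = 3.809·75/2 = 142.837500
base radius r_b = r_p·cos α = 142.837500·cos 18.152° = 135.728960
roll angle φ = 9.485° = 0.16554448 rad
x = r_b·(cos φ + φ·sin φ) = 135.728960·(0.98632878 + 0.16554448·0.16478939) = 137.576062
y = r_b·(sin φ − φ·cos φ) = 135.728960·(0.16478939 − 0.16554448·0.98632878) = 0.204694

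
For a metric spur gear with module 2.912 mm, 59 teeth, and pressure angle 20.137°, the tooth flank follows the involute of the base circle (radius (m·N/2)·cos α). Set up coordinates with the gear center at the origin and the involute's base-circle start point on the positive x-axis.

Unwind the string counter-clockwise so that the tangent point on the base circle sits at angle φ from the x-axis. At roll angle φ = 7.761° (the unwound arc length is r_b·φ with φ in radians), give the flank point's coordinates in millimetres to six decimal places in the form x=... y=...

x=81.389393 y=0.066694

pitch radius r_p = m·N/2 = 2.912·59/2 = 85.904000
base radius r_b = r_p·cos α = 85.904000·cos 20.137° = 80.652872
roll angle φ = 7.761° = 0.13545500 rad
x = r_b·(cos φ + φ·sin φ) = 80.652872·(0.99083999 + 0.13545500·0.13504116) = 81.389393
y = r_b·(sin φ − φ·cos φ) = 80.652872·(0.13504116 − 0.13545500·0.99083999) = 0.066694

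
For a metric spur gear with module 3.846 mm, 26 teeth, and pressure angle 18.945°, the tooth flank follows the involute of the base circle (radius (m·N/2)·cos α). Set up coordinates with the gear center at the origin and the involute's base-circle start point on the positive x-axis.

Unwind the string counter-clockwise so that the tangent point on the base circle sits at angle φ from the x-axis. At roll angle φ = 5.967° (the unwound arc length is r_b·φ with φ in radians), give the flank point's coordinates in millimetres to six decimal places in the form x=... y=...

x=47.545397 y=0.017786

pitch radius r_p = m·N/2 = 3.846·26/2 = 49.998000
base radius r_b = r_p·cos α = 49.998000·cos 18.945° = 47.289641
roll angle φ = 5.967° = 0.10414380 rad
x = r_b·(cos φ + φ·sin φ) = 47.289641·(0.99458193 + 0.10414380·0.10395564) = 47.545397
y = r_b·(sin φ − φ·cos φ) = 47.289641·(0.10395564 − 0.10414380·0.99458193) = 0.017786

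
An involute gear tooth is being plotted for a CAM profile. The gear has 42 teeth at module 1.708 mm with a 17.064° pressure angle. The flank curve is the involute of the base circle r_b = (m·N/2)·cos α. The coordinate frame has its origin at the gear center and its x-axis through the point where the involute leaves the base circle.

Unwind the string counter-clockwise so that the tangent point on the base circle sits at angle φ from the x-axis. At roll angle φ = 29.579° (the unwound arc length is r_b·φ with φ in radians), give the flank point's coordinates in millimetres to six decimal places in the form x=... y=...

x=38.558304 y=1.531077

pitch radius r_p = m·N/2 = 1.708·42/2 = 35.868000
base radius r_b = r_p·cos α = 35.868000·cos 17.064° = 34.289004
roll angle φ = 29.579° = 0.51625094 rad
x = r_b·(cos φ + φ·sin φ) = 34.289004·(0.86967591 + 0.51625094·0.49362315) = 38.558304
y = r_b·(sin φ − φ·cos φ) = 34.289004·(0.49362315 − 0.51625094·0.86967591) = 1.531077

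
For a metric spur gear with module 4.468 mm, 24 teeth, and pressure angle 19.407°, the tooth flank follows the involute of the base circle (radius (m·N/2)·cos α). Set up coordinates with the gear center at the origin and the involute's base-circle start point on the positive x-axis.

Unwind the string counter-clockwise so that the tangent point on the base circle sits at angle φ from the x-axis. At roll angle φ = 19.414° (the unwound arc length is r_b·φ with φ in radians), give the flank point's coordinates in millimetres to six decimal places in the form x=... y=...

x=53.389841 y=0.648263

pitch radius r_p = m·N/2 = 4.468·24/2 = 53.616000
base radius r_b = r_p·cos α = 53.616000·cos 19.407° = 50.569650
roll angle φ = 19.414° = 0.33883822 rad
x = r_b·(cos φ + φ·sin φ) = 50.569650·(0.94314147 + 0.33883822·0.33239159) = 53.389841
y = r_b·(sin φ − φ·cos φ) = 50.569650·(0.33239159 − 0.33883822·0.94314147) = 0.648263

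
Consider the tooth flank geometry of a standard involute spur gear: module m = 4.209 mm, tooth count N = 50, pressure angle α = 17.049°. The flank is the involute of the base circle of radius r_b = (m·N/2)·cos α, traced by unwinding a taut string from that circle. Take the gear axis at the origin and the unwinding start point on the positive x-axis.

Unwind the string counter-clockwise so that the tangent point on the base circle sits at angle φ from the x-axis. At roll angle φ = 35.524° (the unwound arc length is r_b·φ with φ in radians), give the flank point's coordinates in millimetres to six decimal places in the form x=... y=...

x=118.118008 y=7.689363

pitch radius r_p = m·N/2 = 4.209·50/2 = 105.225000
base radius r_b = r_p·cos α = 105.225000·cos 17.049° = 100.600821
roll angle φ = 35.524° = 0.62001076 rad
x = r_b·(cos φ + φ·sin φ) = 100.600821·(0.81387220 + 0.62001076·0.58104392) = 118.118008
y = r_b·(sin φ − φ·cos φ) = 100.600821·(0.58104392 − 0.62001076·0.81387220) = 7.689363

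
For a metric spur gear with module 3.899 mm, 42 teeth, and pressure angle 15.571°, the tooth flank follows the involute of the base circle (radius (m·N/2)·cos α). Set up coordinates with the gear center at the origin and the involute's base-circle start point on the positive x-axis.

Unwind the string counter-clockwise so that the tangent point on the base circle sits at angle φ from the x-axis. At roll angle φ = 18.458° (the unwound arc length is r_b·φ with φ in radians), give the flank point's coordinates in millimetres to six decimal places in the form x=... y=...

pitch radius r_p = m·N/2 = 3.899·42/2 = 81.879000
base radius r_b = r_p·cos α = 81.879000·cos 15.571° = 78.873922
roll angle φ = 18.458° = 0.32215287 rad
x = r_b·(cos φ + φ·sin φ) = 78.873922·(0.94855600 + 0.32215287·0.31660941) = 82.861207
y = r_b·(sin φ − φ·cos φ) = 78.873922·(0.31660941 − 0.32215287·0.94855600) = 0.869930

x=82.861207 y=0.869930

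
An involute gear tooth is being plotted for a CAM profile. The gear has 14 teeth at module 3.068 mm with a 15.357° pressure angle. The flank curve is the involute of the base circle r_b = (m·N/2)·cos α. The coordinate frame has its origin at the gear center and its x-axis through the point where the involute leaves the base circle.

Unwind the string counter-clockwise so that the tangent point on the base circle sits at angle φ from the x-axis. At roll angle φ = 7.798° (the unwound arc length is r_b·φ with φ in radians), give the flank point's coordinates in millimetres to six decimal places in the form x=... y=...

x=20.900102 y=0.017371

pitch radius r_p = m·N/2 = 3.068·14/2 = 21.476000
base radius r_b = r_p·cos α = 21.476000·cos 15.357° = 20.709187
roll angle φ = 7.798° = 0.13610078 rad
x = r_b·(cos φ + φ·sin φ) = 20.709187·(0.99075258 + 0.13610078·0.13568099) = 20.900102
y = r_b·(sin φ − φ·cos φ) = 20.709187·(0.13568099 − 0.13610078·0.99075258) = 0.017371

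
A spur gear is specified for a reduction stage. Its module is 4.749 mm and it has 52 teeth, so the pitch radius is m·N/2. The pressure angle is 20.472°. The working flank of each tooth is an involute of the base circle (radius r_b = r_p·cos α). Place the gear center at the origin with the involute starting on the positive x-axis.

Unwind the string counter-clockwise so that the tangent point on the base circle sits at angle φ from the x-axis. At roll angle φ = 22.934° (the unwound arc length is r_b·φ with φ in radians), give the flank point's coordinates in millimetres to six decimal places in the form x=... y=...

x=124.574629 y=2.433428

pitch radius r_p = m·N/2 = 4.749·52/2 = 123.474000
base radius r_b = r_p·cos α = 123.474000·cos 20.472° = 115.675780
roll angle φ = 22.934° = 0.40027381 rad
x = r_b·(cos φ + φ·sin φ) = 115.675780·(0.92095433 + 0.40027381·0.38967052) = 124.574629
y = r_b·(sin φ − φ·cos φ) = 115.675780·(0.38967052 − 0.40027381·0.92095433) = 2.433428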